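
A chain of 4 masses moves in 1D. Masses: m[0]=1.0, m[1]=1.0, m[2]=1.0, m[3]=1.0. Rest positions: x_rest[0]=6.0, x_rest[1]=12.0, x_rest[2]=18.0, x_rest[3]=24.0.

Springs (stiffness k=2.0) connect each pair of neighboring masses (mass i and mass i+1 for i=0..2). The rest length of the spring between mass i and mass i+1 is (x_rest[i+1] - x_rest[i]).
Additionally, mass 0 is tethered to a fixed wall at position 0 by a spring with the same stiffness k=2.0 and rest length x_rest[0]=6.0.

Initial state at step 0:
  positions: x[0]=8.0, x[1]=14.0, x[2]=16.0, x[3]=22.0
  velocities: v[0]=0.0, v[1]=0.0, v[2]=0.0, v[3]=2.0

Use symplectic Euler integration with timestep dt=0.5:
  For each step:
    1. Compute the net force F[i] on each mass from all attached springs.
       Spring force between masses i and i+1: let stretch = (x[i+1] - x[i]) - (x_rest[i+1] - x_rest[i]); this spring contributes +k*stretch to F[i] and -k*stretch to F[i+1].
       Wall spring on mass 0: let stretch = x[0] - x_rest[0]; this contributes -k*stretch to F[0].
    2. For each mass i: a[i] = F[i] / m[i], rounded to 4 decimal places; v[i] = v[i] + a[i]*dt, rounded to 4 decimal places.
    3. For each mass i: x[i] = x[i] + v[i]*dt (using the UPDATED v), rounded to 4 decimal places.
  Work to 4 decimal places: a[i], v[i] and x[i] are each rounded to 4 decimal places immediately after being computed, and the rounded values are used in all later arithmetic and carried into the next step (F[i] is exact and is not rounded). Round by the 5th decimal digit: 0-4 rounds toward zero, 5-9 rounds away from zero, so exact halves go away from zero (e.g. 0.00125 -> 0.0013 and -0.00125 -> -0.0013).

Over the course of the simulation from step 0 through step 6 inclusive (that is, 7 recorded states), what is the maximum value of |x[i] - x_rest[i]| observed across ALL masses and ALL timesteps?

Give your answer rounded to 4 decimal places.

Step 0: x=[8.0000 14.0000 16.0000 22.0000] v=[0.0000 0.0000 0.0000 2.0000]
Step 1: x=[7.0000 12.0000 18.0000 23.0000] v=[-2.0000 -4.0000 4.0000 2.0000]
Step 2: x=[5.0000 10.5000 19.5000 24.5000] v=[-4.0000 -3.0000 3.0000 3.0000]
Step 3: x=[3.2500 10.7500 19.0000 26.5000] v=[-3.5000 0.5000 -1.0000 4.0000]
Step 4: x=[3.6250 11.3750 18.1250 27.7500] v=[0.7500 1.2500 -1.7500 2.5000]
Step 5: x=[6.0625 11.5000 18.6875 27.1875] v=[4.8750 0.2500 1.1250 -1.1250]
Step 6: x=[8.1875 12.5000 19.9063 25.3750] v=[4.2500 2.0000 2.4375 -3.6250]
Max displacement = 3.7500

Answer: 3.7500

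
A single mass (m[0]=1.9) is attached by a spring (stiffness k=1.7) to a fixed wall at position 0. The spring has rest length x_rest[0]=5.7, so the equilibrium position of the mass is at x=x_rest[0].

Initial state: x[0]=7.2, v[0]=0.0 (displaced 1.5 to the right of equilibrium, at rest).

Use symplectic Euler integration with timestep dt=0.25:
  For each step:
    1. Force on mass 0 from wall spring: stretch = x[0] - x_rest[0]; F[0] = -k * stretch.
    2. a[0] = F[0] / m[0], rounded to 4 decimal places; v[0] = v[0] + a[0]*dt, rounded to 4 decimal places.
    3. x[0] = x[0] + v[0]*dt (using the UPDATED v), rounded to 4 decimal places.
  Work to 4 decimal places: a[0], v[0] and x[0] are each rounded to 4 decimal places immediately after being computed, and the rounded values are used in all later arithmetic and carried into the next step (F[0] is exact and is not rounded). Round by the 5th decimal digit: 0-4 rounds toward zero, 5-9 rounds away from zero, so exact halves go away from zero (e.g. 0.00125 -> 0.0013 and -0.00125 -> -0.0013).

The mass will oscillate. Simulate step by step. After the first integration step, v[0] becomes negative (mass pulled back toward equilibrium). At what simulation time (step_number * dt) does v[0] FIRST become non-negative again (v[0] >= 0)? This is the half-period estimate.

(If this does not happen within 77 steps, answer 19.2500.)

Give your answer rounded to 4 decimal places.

Step 0: x=[7.2000] v=[0.0000]
Step 1: x=[7.1161] v=[-0.3355]
Step 2: x=[6.9530] v=[-0.6523]
Step 3: x=[6.7199] v=[-0.9326]
Step 4: x=[6.4297] v=[-1.1607]
Step 5: x=[6.0987] v=[-1.3239]
Step 6: x=[5.7454] v=[-1.4131]
Step 7: x=[5.3896] v=[-1.4233]
Step 8: x=[5.0511] v=[-1.3539]
Step 9: x=[4.7489] v=[-1.2088]
Step 10: x=[4.4999] v=[-0.9961]
Step 11: x=[4.3180] v=[-0.7277]
Step 12: x=[4.2134] v=[-0.4186]
Step 13: x=[4.1919] v=[-0.0861]
Step 14: x=[4.2547] v=[0.2513]
First v>=0 after going negative at step 14, time=3.5000

Answer: 3.5000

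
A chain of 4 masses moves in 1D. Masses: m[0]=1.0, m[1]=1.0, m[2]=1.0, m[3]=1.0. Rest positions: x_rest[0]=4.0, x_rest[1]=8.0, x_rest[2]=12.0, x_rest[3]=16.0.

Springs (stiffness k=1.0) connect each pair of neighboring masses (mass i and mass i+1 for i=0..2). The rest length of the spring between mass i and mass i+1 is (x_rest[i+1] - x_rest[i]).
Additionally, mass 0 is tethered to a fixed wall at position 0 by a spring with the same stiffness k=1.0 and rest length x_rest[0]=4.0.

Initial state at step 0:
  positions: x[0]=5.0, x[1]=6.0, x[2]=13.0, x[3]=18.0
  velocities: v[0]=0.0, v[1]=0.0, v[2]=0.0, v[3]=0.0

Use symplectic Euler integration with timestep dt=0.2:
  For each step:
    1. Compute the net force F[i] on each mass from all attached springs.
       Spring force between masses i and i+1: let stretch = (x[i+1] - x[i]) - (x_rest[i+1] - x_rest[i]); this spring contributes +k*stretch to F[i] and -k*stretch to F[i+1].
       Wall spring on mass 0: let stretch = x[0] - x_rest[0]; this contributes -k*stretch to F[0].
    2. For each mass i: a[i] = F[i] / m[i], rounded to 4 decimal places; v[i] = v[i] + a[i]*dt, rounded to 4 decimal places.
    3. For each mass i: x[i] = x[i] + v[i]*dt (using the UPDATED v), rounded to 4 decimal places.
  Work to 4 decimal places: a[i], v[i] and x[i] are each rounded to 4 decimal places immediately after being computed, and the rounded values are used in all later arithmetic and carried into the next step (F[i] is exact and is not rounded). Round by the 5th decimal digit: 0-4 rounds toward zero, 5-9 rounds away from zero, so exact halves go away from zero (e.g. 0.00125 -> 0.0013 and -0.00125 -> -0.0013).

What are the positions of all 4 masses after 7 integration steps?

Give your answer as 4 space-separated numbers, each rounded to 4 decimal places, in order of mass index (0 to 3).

Step 0: x=[5.0000 6.0000 13.0000 18.0000] v=[0.0000 0.0000 0.0000 0.0000]
Step 1: x=[4.8400 6.2400 12.9200 17.9600] v=[-0.8000 1.2000 -0.4000 -0.2000]
Step 2: x=[4.5424 6.6912 12.7744 17.8784] v=[-1.4880 2.2560 -0.7280 -0.4080]
Step 3: x=[4.1491 7.2998 12.5896 17.7526] v=[-1.9667 3.0429 -0.9238 -0.6288]
Step 4: x=[3.7158 7.9939 12.3998 17.5803] v=[-2.1664 3.4707 -0.9492 -0.8614]
Step 5: x=[3.3050 8.6932 12.2409 17.3608] v=[-2.0539 3.4963 -0.7943 -1.0975]
Step 6: x=[2.9775 9.3188 12.1449 17.0965] v=[-1.6373 3.1282 -0.4799 -1.3215]
Step 7: x=[2.7846 9.8038 12.1339 16.7941] v=[-0.9645 2.4252 -0.0548 -1.5118]

Answer: 2.7846 9.8038 12.1339 16.7941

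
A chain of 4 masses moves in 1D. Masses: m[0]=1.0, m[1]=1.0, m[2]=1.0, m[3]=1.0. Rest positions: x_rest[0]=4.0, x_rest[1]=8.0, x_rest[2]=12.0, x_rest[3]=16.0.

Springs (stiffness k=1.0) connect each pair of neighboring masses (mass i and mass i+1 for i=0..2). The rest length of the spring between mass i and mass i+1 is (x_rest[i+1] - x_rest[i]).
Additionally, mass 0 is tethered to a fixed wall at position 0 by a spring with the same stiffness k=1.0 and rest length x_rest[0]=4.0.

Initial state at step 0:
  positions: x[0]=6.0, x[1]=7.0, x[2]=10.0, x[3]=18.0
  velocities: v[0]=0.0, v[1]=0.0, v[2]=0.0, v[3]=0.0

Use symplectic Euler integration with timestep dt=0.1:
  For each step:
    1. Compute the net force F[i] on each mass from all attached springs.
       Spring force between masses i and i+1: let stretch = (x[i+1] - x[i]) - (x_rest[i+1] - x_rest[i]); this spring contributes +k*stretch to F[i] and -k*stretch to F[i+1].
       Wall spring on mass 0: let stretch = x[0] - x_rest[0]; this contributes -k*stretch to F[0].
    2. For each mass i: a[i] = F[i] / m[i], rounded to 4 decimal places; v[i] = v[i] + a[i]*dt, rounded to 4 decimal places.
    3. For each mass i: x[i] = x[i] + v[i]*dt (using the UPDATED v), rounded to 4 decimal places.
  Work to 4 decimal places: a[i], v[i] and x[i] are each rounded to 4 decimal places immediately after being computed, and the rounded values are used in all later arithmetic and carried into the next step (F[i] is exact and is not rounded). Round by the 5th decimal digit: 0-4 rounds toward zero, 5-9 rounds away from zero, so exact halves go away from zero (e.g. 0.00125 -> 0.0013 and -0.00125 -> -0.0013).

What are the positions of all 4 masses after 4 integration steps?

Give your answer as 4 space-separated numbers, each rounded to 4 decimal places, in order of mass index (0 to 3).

Answer: 5.5178 7.1941 10.4822 17.6134

Derivation:
Step 0: x=[6.0000 7.0000 10.0000 18.0000] v=[0.0000 0.0000 0.0000 0.0000]
Step 1: x=[5.9500 7.0200 10.0500 17.9600] v=[-0.5000 0.2000 0.5000 -0.4000]
Step 2: x=[5.8512 7.0596 10.1488 17.8809] v=[-0.9880 0.3960 0.9880 -0.7910]
Step 3: x=[5.7060 7.1180 10.2940 17.7645] v=[-1.4523 0.5841 1.4523 -1.1642]
Step 4: x=[5.5178 7.1941 10.4822 17.6134] v=[-1.8817 0.7605 1.8818 -1.5113]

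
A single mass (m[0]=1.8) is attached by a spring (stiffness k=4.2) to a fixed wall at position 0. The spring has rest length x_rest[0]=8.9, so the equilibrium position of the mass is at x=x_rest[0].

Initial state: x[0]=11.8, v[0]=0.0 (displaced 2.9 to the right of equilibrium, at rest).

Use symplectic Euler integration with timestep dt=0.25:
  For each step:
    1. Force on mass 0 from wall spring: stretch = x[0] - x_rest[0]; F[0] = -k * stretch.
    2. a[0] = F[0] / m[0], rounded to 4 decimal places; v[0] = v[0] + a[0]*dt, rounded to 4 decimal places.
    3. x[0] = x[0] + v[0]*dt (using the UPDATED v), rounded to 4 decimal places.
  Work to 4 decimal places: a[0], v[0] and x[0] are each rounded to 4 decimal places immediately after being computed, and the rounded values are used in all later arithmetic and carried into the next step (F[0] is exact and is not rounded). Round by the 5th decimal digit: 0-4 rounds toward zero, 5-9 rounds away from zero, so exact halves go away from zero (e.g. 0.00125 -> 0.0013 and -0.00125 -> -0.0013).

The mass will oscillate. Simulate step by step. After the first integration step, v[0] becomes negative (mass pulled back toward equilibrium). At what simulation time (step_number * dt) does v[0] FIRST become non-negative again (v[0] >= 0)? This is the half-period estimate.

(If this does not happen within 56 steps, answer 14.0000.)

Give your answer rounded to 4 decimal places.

Step 0: x=[11.8000] v=[0.0000]
Step 1: x=[11.3771] v=[-1.6917]
Step 2: x=[10.5929] v=[-3.1367]
Step 3: x=[9.5619] v=[-4.1242]
Step 4: x=[8.4343] v=[-4.5103]
Step 5: x=[7.3746] v=[-4.2387]
Step 6: x=[6.5374] v=[-3.3489]
Step 7: x=[6.0447] v=[-1.9707]
Step 8: x=[5.9684] v=[-0.3051]
Step 9: x=[6.3197] v=[1.4050]
First v>=0 after going negative at step 9, time=2.2500

Answer: 2.2500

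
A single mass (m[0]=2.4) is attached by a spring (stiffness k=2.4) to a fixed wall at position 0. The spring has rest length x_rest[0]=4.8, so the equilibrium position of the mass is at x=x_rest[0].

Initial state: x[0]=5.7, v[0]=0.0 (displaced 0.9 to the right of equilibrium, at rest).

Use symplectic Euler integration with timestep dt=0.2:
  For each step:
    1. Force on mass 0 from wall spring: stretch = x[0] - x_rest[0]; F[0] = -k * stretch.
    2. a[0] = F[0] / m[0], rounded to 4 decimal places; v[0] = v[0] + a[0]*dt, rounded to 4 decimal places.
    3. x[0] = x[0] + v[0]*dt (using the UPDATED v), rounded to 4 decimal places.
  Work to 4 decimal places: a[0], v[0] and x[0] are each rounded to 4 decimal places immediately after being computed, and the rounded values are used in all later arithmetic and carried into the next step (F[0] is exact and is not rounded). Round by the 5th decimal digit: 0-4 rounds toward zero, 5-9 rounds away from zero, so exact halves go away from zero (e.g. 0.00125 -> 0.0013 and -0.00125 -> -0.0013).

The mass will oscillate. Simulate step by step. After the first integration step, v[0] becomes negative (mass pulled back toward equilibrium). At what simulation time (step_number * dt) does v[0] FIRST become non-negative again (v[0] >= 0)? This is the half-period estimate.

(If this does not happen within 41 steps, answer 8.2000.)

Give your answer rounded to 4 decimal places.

Answer: 3.2000

Derivation:
Step 0: x=[5.7000] v=[0.0000]
Step 1: x=[5.6640] v=[-0.1800]
Step 2: x=[5.5934] v=[-0.3528]
Step 3: x=[5.4911] v=[-0.5115]
Step 4: x=[5.3612] v=[-0.6497]
Step 5: x=[5.2088] v=[-0.7619]
Step 6: x=[5.0401] v=[-0.8437]
Step 7: x=[4.8618] v=[-0.8917]
Step 8: x=[4.6810] v=[-0.9041]
Step 9: x=[4.5049] v=[-0.8803]
Step 10: x=[4.3406] v=[-0.8213]
Step 11: x=[4.1947] v=[-0.7294]
Step 12: x=[4.0730] v=[-0.6083]
Step 13: x=[3.9804] v=[-0.4629]
Step 14: x=[3.9206] v=[-0.2990]
Step 15: x=[3.8960] v=[-0.1231]
Step 16: x=[3.9075] v=[0.0577]
First v>=0 after going negative at step 16, time=3.2000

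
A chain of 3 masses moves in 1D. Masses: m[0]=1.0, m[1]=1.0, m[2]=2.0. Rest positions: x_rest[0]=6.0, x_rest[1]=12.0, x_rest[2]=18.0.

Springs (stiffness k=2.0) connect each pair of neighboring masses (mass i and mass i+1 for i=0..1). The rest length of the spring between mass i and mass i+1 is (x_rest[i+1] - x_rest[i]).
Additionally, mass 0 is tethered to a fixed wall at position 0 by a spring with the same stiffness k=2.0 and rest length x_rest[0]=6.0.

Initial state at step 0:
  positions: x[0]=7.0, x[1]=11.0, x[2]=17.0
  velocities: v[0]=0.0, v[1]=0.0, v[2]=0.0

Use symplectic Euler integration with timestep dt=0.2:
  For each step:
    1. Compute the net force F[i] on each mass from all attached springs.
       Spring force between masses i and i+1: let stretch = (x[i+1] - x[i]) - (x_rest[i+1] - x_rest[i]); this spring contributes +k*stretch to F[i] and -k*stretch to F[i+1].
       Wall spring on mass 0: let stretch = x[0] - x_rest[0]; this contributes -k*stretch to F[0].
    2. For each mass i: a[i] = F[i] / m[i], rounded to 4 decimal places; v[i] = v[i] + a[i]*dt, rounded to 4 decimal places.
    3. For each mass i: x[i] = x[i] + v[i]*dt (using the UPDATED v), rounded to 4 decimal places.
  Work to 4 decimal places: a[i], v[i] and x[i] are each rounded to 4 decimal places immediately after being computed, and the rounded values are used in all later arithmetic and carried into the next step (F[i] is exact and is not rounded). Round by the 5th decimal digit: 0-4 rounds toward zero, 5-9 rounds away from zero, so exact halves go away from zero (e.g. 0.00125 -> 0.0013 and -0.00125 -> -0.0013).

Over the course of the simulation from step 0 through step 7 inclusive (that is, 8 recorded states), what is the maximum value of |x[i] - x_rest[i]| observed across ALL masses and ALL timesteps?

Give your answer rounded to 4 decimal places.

Step 0: x=[7.0000 11.0000 17.0000] v=[0.0000 0.0000 0.0000]
Step 1: x=[6.7600 11.1600 17.0000] v=[-1.2000 0.8000 0.0000]
Step 2: x=[6.3312 11.4352 17.0064] v=[-2.1440 1.3760 0.0320]
Step 3: x=[5.8042 11.7478 17.0300] v=[-2.6349 1.5629 0.1178]
Step 4: x=[5.2884 12.0075 17.0823] v=[-2.5791 1.2983 0.2614]
Step 5: x=[4.8870 12.1356 17.1716] v=[-2.0068 0.6406 0.4464]
Step 6: x=[4.6746 12.0867 17.2994] v=[-1.0622 -0.2444 0.6392]
Step 7: x=[4.6812 11.8619 17.4587] v=[0.0328 -1.1242 0.7967]
Max displacement = 1.3254

Answer: 1.3254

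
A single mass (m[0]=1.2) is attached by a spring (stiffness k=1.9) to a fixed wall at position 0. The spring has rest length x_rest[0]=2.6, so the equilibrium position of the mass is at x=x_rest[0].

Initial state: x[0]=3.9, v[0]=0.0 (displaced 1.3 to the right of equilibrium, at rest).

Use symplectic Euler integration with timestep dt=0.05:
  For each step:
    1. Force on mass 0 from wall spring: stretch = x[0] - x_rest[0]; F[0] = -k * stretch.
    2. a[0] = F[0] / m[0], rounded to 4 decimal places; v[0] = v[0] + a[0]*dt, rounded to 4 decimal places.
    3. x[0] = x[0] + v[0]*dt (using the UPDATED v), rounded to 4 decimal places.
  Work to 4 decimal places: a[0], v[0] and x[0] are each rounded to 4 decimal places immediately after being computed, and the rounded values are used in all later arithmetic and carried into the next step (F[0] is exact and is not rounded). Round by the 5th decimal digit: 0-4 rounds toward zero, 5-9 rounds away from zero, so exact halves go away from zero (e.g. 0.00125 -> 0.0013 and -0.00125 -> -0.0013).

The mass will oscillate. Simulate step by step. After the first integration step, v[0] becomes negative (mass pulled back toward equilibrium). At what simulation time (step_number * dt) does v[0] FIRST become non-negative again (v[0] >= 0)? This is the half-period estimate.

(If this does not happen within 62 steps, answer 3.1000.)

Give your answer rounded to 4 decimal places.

Answer: 2.5000

Derivation:
Step 0: x=[3.9000] v=[0.0000]
Step 1: x=[3.8949] v=[-0.1029]
Step 2: x=[3.8846] v=[-0.2054]
Step 3: x=[3.8692] v=[-0.3071]
Step 4: x=[3.8488] v=[-0.4076]
Step 5: x=[3.8235] v=[-0.5065]
Step 6: x=[3.7933] v=[-0.6034]
Step 7: x=[3.7584] v=[-0.6979]
Step 8: x=[3.7189] v=[-0.7896]
Step 9: x=[3.6750] v=[-0.8782]
Step 10: x=[3.6268] v=[-0.9633]
Step 11: x=[3.5746] v=[-1.0446]
Step 12: x=[3.5185] v=[-1.1218]
Step 13: x=[3.4588] v=[-1.1945]
Step 14: x=[3.3957] v=[-1.2625]
Step 15: x=[3.3294] v=[-1.3255]
Step 16: x=[3.2602] v=[-1.3832]
Step 17: x=[3.1884] v=[-1.4355]
Step 18: x=[3.1143] v=[-1.4821]
Step 19: x=[3.0382] v=[-1.5228]
Step 20: x=[2.9603] v=[-1.5575]
Step 21: x=[2.8810] v=[-1.5860]
Step 22: x=[2.8006] v=[-1.6082]
Step 23: x=[2.7194] v=[-1.6241]
Step 24: x=[2.6377] v=[-1.6336]
Step 25: x=[2.5559] v=[-1.6366]
Step 26: x=[2.4742] v=[-1.6331]
Step 27: x=[2.3930] v=[-1.6231]
Step 28: x=[2.3127] v=[-1.6067]
Step 29: x=[2.2335] v=[-1.5840]
Step 30: x=[2.1558] v=[-1.5550]
Step 31: x=[2.0798] v=[-1.5198]
Step 32: x=[2.0059] v=[-1.4786]
Step 33: x=[1.9343] v=[-1.4316]
Step 34: x=[1.8654] v=[-1.3789]
Step 35: x=[1.7994] v=[-1.3207]
Step 36: x=[1.7365] v=[-1.2573]
Step 37: x=[1.6771] v=[-1.1889]
Step 38: x=[1.6213] v=[-1.1158]
Step 39: x=[1.5694] v=[-1.0383]
Step 40: x=[1.5216] v=[-0.9567]
Step 41: x=[1.4780] v=[-0.8713]
Step 42: x=[1.4389] v=[-0.7825]
Step 43: x=[1.4044] v=[-0.6906]
Step 44: x=[1.3746] v=[-0.5960]
Step 45: x=[1.3497] v=[-0.4990]
Step 46: x=[1.3297] v=[-0.4000]
Step 47: x=[1.3147] v=[-0.2994]
Step 48: x=[1.3048] v=[-0.1976]
Step 49: x=[1.3000] v=[-0.0951]
Step 50: x=[1.3004] v=[0.0078]
First v>=0 after going negative at step 50, time=2.5000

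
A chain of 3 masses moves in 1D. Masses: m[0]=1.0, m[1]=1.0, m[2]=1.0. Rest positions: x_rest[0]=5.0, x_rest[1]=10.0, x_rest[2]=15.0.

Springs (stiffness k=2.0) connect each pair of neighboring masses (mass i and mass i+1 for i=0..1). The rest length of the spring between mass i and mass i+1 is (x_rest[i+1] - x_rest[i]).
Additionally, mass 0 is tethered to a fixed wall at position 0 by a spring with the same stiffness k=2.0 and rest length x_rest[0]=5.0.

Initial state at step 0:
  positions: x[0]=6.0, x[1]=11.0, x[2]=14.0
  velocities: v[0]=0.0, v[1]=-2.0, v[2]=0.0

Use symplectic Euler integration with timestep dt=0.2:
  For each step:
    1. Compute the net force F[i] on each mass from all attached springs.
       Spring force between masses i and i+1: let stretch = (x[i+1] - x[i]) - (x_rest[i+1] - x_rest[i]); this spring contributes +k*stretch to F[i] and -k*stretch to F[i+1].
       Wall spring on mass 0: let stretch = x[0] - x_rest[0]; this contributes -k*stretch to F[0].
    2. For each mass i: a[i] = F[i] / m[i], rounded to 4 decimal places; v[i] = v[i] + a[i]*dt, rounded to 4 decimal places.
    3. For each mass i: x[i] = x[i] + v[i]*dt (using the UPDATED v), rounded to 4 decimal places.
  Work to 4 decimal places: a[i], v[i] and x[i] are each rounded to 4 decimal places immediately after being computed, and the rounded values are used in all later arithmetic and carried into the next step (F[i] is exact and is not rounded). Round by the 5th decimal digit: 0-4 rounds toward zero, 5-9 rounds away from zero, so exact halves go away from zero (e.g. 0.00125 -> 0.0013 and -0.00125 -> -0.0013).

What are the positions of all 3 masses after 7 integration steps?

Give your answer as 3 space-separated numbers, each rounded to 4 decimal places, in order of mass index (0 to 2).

Step 0: x=[6.0000 11.0000 14.0000] v=[0.0000 -2.0000 0.0000]
Step 1: x=[5.9200 10.4400 14.1600] v=[-0.4000 -2.8000 0.8000]
Step 2: x=[5.7280 9.8160 14.4224] v=[-0.9600 -3.1200 1.3120]
Step 3: x=[5.4048 9.2335 14.7163] v=[-1.6160 -2.9126 1.4694]
Step 4: x=[4.9555 8.7833 14.9716] v=[-2.2464 -2.2510 1.2763]
Step 5: x=[4.4160 8.5219 15.1318] v=[-2.6975 -1.3068 0.8010]
Step 6: x=[3.8517 8.4609 15.1632] v=[-2.8215 -0.3052 0.1570]
Step 7: x=[3.3480 8.5673 15.0584] v=[-2.5185 0.5320 -0.5239]

Answer: 3.3480 8.5673 15.0584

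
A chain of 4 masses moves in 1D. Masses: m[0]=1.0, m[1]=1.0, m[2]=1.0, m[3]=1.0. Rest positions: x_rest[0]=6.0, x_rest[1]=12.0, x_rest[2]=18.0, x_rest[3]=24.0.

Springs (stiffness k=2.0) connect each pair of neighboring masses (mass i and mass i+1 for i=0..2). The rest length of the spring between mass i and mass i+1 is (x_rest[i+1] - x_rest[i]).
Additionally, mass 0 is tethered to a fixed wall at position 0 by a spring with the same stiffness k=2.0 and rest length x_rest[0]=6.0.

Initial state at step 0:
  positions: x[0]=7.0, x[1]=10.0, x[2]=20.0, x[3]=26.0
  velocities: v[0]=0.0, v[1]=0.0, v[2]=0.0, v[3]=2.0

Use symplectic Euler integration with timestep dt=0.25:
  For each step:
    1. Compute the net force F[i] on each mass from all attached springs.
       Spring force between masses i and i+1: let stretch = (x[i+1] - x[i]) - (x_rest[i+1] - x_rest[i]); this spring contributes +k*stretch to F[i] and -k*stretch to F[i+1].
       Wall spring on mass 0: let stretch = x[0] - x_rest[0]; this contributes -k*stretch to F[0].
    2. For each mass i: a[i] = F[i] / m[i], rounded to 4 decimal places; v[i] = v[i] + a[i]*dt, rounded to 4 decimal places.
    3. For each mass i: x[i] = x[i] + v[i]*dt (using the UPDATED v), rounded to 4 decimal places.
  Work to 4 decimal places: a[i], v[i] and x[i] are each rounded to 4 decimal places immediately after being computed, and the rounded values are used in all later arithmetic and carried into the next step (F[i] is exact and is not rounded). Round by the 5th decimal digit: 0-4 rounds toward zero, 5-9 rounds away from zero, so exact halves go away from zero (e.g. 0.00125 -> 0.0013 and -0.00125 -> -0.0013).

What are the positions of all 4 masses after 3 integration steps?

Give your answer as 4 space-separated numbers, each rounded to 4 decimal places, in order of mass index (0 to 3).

Step 0: x=[7.0000 10.0000 20.0000 26.0000] v=[0.0000 0.0000 0.0000 2.0000]
Step 1: x=[6.5000 10.8750 19.5000 26.5000] v=[-2.0000 3.5000 -2.0000 2.0000]
Step 2: x=[5.7344 12.2813 18.7969 26.8750] v=[-3.0625 5.6250 -2.8125 1.5000]
Step 3: x=[5.0703 13.6837 18.2891 26.9903] v=[-2.6563 5.6094 -2.0313 0.4610]

Answer: 5.0703 13.6837 18.2891 26.9903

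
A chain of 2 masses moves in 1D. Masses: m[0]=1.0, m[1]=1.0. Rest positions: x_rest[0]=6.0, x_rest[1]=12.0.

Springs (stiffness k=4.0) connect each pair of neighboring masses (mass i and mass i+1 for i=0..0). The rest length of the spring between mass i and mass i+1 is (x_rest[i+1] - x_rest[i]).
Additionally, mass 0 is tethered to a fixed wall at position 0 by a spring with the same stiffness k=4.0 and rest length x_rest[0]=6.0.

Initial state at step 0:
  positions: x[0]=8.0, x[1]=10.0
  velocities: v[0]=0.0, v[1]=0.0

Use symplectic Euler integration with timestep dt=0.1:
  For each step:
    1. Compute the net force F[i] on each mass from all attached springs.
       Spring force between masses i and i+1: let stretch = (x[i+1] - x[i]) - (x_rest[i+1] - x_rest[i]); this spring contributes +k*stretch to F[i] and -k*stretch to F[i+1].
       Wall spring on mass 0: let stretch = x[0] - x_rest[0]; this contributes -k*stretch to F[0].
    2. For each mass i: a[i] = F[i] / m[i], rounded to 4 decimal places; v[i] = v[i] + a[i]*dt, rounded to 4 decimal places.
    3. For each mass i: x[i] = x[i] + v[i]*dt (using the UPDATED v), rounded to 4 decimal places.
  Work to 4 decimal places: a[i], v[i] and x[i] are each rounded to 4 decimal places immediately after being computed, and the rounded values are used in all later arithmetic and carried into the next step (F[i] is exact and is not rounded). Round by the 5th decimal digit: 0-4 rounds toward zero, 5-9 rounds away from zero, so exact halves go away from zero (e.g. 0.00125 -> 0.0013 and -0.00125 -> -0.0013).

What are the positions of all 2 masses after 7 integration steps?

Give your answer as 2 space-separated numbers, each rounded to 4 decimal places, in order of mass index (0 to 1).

Answer: 3.9857 12.7860

Derivation:
Step 0: x=[8.0000 10.0000] v=[0.0000 0.0000]
Step 1: x=[7.7600 10.1600] v=[-2.4000 1.6000]
Step 2: x=[7.3056 10.4640] v=[-4.5440 3.0400]
Step 3: x=[6.6853 10.8817] v=[-6.2029 4.1766]
Step 4: x=[5.9655 11.3715] v=[-7.1985 4.8980]
Step 5: x=[5.2233 11.8851] v=[-7.4223 5.1356]
Step 6: x=[4.5386 12.3722] v=[-6.8469 4.8709]
Step 7: x=[3.9857 12.7860] v=[-5.5289 4.1375]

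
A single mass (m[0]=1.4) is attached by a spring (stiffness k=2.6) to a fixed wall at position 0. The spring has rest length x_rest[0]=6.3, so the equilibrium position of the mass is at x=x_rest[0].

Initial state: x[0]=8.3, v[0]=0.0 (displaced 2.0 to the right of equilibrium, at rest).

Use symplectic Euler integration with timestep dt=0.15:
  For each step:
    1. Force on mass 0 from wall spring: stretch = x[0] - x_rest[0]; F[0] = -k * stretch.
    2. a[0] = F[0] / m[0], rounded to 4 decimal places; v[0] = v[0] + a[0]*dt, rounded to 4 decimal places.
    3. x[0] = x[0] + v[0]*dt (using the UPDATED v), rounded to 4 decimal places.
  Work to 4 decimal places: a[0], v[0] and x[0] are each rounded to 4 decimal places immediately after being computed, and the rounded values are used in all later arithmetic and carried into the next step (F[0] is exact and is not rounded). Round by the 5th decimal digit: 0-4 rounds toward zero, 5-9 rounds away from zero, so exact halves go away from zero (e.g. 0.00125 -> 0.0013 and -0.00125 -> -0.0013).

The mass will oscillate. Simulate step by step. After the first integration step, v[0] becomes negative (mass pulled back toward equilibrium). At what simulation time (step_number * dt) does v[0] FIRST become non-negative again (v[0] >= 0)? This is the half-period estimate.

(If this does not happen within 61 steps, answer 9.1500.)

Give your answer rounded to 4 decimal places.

Answer: 2.4000

Derivation:
Step 0: x=[8.3000] v=[0.0000]
Step 1: x=[8.2164] v=[-0.5571]
Step 2: x=[8.0528] v=[-1.0910]
Step 3: x=[7.8159] v=[-1.5793]
Step 4: x=[7.5157] v=[-2.0016]
Step 5: x=[7.1647] v=[-2.3403]
Step 6: x=[6.7775] v=[-2.5812]
Step 7: x=[6.3704] v=[-2.7142]
Step 8: x=[5.9603] v=[-2.7338]
Step 9: x=[5.5644] v=[-2.6392]
Step 10: x=[5.1993] v=[-2.4343]
Step 11: x=[4.8801] v=[-2.1277]
Step 12: x=[4.6203] v=[-1.7322]
Step 13: x=[4.4307] v=[-1.2643]
Step 14: x=[4.3192] v=[-0.7436]
Step 15: x=[4.2904] v=[-0.1918]
Step 16: x=[4.3456] v=[0.3680]
First v>=0 after going negative at step 16, time=2.4000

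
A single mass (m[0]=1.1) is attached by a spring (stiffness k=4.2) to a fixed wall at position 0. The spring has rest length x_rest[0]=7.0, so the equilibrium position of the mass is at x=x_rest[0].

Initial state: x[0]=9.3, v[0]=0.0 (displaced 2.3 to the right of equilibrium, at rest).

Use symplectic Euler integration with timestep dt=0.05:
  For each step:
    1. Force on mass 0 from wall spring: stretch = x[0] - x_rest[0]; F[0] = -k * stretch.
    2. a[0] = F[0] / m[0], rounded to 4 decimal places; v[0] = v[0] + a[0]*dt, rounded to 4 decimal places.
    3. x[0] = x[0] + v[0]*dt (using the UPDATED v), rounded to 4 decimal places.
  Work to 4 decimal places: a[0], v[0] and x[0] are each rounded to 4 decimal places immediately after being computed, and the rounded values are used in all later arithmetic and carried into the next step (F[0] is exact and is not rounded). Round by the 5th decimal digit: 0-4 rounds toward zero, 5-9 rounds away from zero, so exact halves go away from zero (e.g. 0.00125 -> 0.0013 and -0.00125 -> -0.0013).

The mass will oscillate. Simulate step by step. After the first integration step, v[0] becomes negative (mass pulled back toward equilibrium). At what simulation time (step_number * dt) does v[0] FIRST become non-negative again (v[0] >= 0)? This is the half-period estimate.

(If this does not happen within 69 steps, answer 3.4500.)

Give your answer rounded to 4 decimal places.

Answer: 1.6500

Derivation:
Step 0: x=[9.3000] v=[0.0000]
Step 1: x=[9.2780] v=[-0.4391]
Step 2: x=[9.2343] v=[-0.8740]
Step 3: x=[9.1693] v=[-1.3006]
Step 4: x=[9.0836] v=[-1.7147]
Step 5: x=[8.9780] v=[-2.1125]
Step 6: x=[8.8535] v=[-2.4901]
Step 7: x=[8.7113] v=[-2.8440]
Step 8: x=[8.5528] v=[-3.1707]
Step 9: x=[8.3794] v=[-3.4671]
Step 10: x=[8.1929] v=[-3.7304]
Step 11: x=[7.9950] v=[-3.9581]
Step 12: x=[7.7876] v=[-4.1481]
Step 13: x=[7.5727] v=[-4.2985]
Step 14: x=[7.3523] v=[-4.4078]
Step 15: x=[7.1285] v=[-4.4751]
Step 16: x=[6.9035] v=[-4.4996]
Step 17: x=[6.6794] v=[-4.4812]
Step 18: x=[6.4584] v=[-4.4200]
Step 19: x=[6.2426] v=[-4.3166]
Step 20: x=[6.0340] v=[-4.1720]
Step 21: x=[5.8346] v=[-3.9876]
Step 22: x=[5.6463] v=[-3.7651]
Step 23: x=[5.4710] v=[-3.5067]
Step 24: x=[5.3103] v=[-3.2148]
Step 25: x=[5.1657] v=[-2.8922]
Step 26: x=[5.0386] v=[-2.5420]
Step 27: x=[4.9302] v=[-2.1676]
Step 28: x=[4.8416] v=[-1.7725]
Step 29: x=[4.7736] v=[-1.3604]
Step 30: x=[4.7268] v=[-0.9354]
Step 31: x=[4.7017] v=[-0.5014]
Step 32: x=[4.6986] v=[-0.0626]
Step 33: x=[4.7174] v=[0.3768]
First v>=0 after going negative at step 33, time=1.6500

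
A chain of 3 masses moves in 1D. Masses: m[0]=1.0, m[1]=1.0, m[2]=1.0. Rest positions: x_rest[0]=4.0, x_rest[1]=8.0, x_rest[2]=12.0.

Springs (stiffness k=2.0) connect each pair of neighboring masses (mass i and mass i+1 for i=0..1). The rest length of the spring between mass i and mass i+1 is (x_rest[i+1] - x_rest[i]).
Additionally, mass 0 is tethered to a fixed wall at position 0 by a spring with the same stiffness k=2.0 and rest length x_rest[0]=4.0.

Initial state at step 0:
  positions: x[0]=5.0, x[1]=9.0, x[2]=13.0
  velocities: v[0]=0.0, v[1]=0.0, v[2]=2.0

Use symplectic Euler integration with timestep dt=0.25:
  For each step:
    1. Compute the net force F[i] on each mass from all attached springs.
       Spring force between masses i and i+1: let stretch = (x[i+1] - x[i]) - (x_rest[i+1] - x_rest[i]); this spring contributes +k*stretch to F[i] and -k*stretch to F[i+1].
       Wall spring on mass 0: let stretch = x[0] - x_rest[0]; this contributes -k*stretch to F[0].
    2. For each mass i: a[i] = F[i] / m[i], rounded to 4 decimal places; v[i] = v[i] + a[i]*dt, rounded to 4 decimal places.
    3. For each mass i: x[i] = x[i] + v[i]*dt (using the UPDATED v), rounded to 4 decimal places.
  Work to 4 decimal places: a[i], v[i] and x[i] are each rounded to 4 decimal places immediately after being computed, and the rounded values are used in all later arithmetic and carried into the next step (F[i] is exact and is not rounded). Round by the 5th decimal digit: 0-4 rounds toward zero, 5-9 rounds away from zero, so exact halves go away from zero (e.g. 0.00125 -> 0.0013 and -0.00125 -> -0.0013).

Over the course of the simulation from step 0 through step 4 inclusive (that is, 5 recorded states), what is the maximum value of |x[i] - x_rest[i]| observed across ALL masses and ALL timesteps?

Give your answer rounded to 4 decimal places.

Answer: 2.4515

Derivation:
Step 0: x=[5.0000 9.0000 13.0000] v=[0.0000 0.0000 2.0000]
Step 1: x=[4.8750 9.0000 13.5000] v=[-0.5000 0.0000 2.0000]
Step 2: x=[4.6563 9.0469 13.9375] v=[-0.8750 0.1875 1.7500]
Step 3: x=[4.4043 9.1563 14.2637] v=[-1.0079 0.4375 1.3047]
Step 4: x=[4.1958 9.3101 14.4515] v=[-0.8341 0.6152 0.7510]
Max displacement = 2.4515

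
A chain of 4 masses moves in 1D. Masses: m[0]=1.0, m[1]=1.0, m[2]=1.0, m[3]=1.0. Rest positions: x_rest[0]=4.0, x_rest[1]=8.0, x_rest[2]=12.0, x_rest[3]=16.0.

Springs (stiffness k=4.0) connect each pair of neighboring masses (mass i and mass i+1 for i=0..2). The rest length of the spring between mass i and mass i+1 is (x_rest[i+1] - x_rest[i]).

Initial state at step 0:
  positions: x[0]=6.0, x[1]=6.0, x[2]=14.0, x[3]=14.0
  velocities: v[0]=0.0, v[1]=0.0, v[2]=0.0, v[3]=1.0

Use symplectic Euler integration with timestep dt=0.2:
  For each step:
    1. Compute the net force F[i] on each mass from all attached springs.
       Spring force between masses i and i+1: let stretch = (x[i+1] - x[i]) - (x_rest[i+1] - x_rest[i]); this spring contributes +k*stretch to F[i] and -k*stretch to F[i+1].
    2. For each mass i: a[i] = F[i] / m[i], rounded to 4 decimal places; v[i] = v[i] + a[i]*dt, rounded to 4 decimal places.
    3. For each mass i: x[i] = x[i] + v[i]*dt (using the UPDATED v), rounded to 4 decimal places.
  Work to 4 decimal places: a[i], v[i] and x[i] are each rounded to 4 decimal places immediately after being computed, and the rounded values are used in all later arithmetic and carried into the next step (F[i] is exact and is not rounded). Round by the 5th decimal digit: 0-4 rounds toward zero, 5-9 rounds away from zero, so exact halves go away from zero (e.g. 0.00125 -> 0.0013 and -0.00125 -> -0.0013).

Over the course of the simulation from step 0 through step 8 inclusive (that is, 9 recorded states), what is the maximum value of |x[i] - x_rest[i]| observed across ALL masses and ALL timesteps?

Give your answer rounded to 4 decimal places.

Answer: 3.5069

Derivation:
Step 0: x=[6.0000 6.0000 14.0000 14.0000] v=[0.0000 0.0000 0.0000 1.0000]
Step 1: x=[5.3600 7.2800 12.7200 14.8400] v=[-3.2000 6.4000 -6.4000 4.2000]
Step 2: x=[4.3872 9.1232 10.9088 15.9808] v=[-4.8640 9.2160 -9.0560 5.7040]
Step 3: x=[3.5322 10.4943 9.6234 16.9501] v=[-4.2752 6.8557 -6.4269 4.8464]
Step 4: x=[3.1511 10.6122 9.6496 17.3871] v=[-1.9055 0.5893 0.1312 2.1850]
Step 5: x=[3.3238 9.3823 11.0679 17.2261] v=[0.8634 -6.1497 7.0913 -0.8050]
Step 6: x=[3.8258 7.4527 13.2018 16.7198] v=[2.5102 -9.6480 10.6694 -2.5316]
Step 7: x=[4.2681 5.8627 14.9787 16.2906] v=[2.2117 -7.9502 8.8845 -2.1460]
Step 8: x=[4.3256 5.4761 15.5069 16.2915] v=[0.2874 -1.9331 2.6412 0.0045]
Max displacement = 3.5069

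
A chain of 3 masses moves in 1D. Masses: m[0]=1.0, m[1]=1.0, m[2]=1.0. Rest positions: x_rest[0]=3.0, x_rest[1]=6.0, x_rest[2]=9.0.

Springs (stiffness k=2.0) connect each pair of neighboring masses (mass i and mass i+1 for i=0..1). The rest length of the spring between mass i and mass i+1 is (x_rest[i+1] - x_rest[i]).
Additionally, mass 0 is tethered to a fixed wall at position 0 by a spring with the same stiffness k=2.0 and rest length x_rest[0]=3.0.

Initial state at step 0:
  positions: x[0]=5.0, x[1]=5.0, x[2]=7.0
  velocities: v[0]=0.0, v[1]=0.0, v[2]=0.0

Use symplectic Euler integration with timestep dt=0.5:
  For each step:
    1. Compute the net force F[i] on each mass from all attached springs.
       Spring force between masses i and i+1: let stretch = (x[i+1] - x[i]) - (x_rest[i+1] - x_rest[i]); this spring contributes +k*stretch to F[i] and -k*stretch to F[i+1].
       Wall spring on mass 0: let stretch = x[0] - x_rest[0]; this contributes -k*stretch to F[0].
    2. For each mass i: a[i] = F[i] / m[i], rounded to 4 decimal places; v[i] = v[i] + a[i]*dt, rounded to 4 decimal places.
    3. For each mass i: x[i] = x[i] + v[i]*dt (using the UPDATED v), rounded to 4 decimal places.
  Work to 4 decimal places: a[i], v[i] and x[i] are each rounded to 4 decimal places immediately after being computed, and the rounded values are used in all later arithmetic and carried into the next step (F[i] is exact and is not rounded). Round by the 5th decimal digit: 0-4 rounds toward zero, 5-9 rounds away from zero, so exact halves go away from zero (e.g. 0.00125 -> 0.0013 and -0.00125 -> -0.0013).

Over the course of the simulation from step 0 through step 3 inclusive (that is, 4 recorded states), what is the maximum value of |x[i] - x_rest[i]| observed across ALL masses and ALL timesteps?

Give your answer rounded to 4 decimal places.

Answer: 2.5000

Derivation:
Step 0: x=[5.0000 5.0000 7.0000] v=[0.0000 0.0000 0.0000]
Step 1: x=[2.5000 6.0000 7.5000] v=[-5.0000 2.0000 1.0000]
Step 2: x=[0.5000 6.0000 8.7500] v=[-4.0000 0.0000 2.5000]
Step 3: x=[1.0000 4.6250 10.1250] v=[1.0000 -2.7500 2.7500]
Max displacement = 2.5000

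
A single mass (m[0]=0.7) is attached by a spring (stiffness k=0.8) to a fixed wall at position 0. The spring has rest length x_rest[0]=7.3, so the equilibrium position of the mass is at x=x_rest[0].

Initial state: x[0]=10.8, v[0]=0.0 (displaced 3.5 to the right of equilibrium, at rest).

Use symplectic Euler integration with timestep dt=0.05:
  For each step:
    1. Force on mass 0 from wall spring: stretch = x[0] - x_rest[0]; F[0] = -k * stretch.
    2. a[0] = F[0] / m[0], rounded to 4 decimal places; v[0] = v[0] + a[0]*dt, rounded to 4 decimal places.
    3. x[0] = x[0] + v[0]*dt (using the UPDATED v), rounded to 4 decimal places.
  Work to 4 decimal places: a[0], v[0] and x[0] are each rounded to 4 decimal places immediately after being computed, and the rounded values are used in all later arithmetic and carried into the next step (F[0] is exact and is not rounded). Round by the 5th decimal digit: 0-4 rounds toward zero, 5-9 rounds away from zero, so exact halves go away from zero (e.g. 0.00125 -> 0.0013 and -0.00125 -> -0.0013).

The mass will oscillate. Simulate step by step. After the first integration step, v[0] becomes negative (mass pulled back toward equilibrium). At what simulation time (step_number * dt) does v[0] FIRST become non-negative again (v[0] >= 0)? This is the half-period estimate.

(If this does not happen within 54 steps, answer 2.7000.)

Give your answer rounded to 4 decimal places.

Step 0: x=[10.8000] v=[0.0000]
Step 1: x=[10.7900] v=[-0.2000]
Step 2: x=[10.7700] v=[-0.3994]
Step 3: x=[10.7401] v=[-0.5977]
Step 4: x=[10.7004] v=[-0.7943]
Step 5: x=[10.6510] v=[-0.9886]
Step 6: x=[10.5920] v=[-1.1801]
Step 7: x=[10.5236] v=[-1.3682]
Step 8: x=[10.4460] v=[-1.5524]
Step 9: x=[10.3594] v=[-1.7322]
Step 10: x=[10.2641] v=[-1.9070]
Step 11: x=[10.1603] v=[-2.0764]
Step 12: x=[10.0483] v=[-2.2398]
Step 13: x=[9.9285] v=[-2.3968]
Step 14: x=[9.8012] v=[-2.5470]
Step 15: x=[9.6667] v=[-2.6899]
Step 16: x=[9.5254] v=[-2.8251]
Step 17: x=[9.3778] v=[-2.9523]
Step 18: x=[9.2243] v=[-3.0710]
Step 19: x=[9.0653] v=[-3.1810]
Step 20: x=[8.9012] v=[-3.2819]
Step 21: x=[8.7325] v=[-3.3734]
Step 22: x=[8.5597] v=[-3.4553]
Step 23: x=[8.3833] v=[-3.5273]
Step 24: x=[8.2038] v=[-3.5892]
Step 25: x=[8.0218] v=[-3.6408]
Step 26: x=[7.8377] v=[-3.6820]
Step 27: x=[7.6521] v=[-3.7127]
Step 28: x=[7.4655] v=[-3.7328]
Step 29: x=[7.2784] v=[-3.7423]
Step 30: x=[7.0913] v=[-3.7411]
Step 31: x=[6.9048] v=[-3.7292]
Step 32: x=[6.7195] v=[-3.7066]
Step 33: x=[6.5358] v=[-3.6734]
Step 34: x=[6.3543] v=[-3.6297]
Step 35: x=[6.1755] v=[-3.5757]
Step 36: x=[5.9999] v=[-3.5114]
Step 37: x=[5.8280] v=[-3.4371]
Step 38: x=[5.6604] v=[-3.3530]
Step 39: x=[5.4974] v=[-3.2593]
Step 40: x=[5.3396] v=[-3.1563]
Step 41: x=[5.1874] v=[-3.0443]
Step 42: x=[5.0412] v=[-2.9236]
Step 43: x=[4.9015] v=[-2.7945]
Step 44: x=[4.7686] v=[-2.6574]
Step 45: x=[4.6430] v=[-2.5128]
Step 46: x=[4.5250] v=[-2.3610]
Step 47: x=[4.4149] v=[-2.2024]
Step 48: x=[4.3130] v=[-2.0375]
Step 49: x=[4.2197] v=[-1.8668]
Step 50: x=[4.1352] v=[-1.6908]
Step 51: x=[4.0597] v=[-1.5100]
Step 52: x=[3.9935] v=[-1.3248]
Step 53: x=[3.9367] v=[-1.1359]
Step 54: x=[3.8895] v=[-0.9437]
v[0] did not become non-negative within 54 steps; using fallback time=2.7000

Answer: 2.7000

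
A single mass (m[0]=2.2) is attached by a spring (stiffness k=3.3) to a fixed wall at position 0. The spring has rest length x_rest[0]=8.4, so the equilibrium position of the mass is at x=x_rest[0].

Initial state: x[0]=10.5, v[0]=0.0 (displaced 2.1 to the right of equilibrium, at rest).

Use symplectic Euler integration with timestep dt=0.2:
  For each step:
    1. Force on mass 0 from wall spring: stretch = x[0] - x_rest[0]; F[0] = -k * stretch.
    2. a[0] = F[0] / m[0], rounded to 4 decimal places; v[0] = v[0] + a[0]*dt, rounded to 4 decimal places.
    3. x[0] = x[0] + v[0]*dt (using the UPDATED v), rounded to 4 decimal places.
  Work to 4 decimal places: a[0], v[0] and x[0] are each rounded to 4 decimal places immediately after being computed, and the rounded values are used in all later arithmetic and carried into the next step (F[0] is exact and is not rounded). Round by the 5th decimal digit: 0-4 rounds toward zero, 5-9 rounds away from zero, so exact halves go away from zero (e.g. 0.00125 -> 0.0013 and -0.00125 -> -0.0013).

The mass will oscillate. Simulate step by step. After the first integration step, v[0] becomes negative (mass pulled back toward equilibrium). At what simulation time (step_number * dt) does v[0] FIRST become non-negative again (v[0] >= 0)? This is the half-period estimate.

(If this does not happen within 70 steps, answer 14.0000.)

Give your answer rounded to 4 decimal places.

Step 0: x=[10.5000] v=[0.0000]
Step 1: x=[10.3740] v=[-0.6300]
Step 2: x=[10.1296] v=[-1.2222]
Step 3: x=[9.7814] v=[-1.7411]
Step 4: x=[9.3503] v=[-2.1555]
Step 5: x=[8.8622] v=[-2.4406]
Step 6: x=[8.3463] v=[-2.5793]
Step 7: x=[7.8337] v=[-2.5632]
Step 8: x=[7.3550] v=[-2.3933]
Step 9: x=[6.9390] v=[-2.0798]
Step 10: x=[6.6107] v=[-1.6415]
Step 11: x=[6.3898] v=[-1.1047]
Step 12: x=[6.2895] v=[-0.5016]
Step 13: x=[6.3158] v=[0.1316]
First v>=0 after going negative at step 13, time=2.6000

Answer: 2.6000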